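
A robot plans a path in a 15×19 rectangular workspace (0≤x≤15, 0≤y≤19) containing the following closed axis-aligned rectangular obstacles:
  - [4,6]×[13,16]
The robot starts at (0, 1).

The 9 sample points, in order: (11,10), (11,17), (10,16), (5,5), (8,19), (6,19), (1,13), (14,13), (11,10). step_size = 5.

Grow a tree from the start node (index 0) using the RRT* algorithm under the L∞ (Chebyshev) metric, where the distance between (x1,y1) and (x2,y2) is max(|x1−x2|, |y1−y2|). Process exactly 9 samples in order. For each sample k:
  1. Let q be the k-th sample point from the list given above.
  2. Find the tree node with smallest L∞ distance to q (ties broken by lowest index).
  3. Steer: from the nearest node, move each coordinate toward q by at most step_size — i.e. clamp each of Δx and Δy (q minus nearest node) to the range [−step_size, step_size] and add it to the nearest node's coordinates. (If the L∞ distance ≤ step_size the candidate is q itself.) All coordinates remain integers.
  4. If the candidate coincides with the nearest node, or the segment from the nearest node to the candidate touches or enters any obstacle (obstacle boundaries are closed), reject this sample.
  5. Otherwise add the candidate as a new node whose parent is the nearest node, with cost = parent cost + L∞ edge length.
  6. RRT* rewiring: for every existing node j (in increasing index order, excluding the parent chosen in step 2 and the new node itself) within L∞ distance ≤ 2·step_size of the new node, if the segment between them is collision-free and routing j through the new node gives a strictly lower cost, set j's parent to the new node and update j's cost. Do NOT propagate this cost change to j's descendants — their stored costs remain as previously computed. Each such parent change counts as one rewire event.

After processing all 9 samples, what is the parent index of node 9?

1. q=(11,10) nearest=0 d=11 new=(5,6) → add node 1 parent=0 cost=5
2. q=(11,17) nearest=1 d=11 new=(10,11) → add node 2 parent=1 cost=10
3. q=(10,16) nearest=2 d=5 new=(10,16) → add node 3 parent=2 cost=15
4. q=(5,5) nearest=1 d=1 new=(5,5) → add node 4 parent=1 cost=6
5. q=(8,19) nearest=3 d=3 new=(8,19) → add node 5 parent=3 cost=18
6. q=(6,19) nearest=5 d=2 new=(6,19) → add node 6 parent=5 cost=20
7. q=(1,13) nearest=6 d=6 new=(1,14) → add node 7 parent=6 cost=25
8. q=(14,13) nearest=2 d=4 new=(14,13) → add node 8 parent=2 cost=14
9. q=(11,10) nearest=2 d=1 new=(11,10) → add node 9 parent=2 cost=11; rewire 7→9 (21<25)

Parent of node 9: 2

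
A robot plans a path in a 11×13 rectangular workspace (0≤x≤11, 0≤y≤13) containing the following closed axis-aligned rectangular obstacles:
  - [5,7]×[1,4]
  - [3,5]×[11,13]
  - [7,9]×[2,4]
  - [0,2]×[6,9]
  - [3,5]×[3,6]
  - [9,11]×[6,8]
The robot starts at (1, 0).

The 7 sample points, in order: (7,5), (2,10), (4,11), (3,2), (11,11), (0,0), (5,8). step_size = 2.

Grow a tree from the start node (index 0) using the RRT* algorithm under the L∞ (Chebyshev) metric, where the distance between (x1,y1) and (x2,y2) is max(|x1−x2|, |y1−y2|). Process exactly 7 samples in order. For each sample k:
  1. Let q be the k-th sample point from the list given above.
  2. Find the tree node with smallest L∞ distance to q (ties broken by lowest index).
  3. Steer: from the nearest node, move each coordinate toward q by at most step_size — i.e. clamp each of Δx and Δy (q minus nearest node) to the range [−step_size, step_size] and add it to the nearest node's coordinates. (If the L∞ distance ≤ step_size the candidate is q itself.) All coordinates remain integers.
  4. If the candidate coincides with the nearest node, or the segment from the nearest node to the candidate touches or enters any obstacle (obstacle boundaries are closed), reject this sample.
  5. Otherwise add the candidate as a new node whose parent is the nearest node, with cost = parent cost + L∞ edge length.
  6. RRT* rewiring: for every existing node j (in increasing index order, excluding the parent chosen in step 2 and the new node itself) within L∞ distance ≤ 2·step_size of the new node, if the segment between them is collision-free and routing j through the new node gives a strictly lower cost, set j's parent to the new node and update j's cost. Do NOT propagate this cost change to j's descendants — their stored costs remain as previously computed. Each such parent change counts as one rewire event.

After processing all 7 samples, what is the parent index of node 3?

1. q=(7,5) nearest=0 d=6 new=(3,2) → add node 1 parent=0 cost=2
2. q=(2,10) nearest=1 d=8 new=(2,4) → add node 2 parent=1 cost=4
3. q=(4,11) nearest=2 d=7 new=(4,6) → blocked by [3,5]×[3,6], reject
4. q=(3,2) nearest=1 d=0 → coincident, reject
5. q=(11,11) nearest=1 d=9 new=(5,4) → blocked by [5,7]×[1,4], reject
6. q=(0,0) nearest=0 d=1 new=(0,0) → add node 3 parent=0 cost=1
7. q=(5,8) nearest=2 d=4 new=(4,6) → blocked by [3,5]×[3,6], reject

Parent of node 3: 0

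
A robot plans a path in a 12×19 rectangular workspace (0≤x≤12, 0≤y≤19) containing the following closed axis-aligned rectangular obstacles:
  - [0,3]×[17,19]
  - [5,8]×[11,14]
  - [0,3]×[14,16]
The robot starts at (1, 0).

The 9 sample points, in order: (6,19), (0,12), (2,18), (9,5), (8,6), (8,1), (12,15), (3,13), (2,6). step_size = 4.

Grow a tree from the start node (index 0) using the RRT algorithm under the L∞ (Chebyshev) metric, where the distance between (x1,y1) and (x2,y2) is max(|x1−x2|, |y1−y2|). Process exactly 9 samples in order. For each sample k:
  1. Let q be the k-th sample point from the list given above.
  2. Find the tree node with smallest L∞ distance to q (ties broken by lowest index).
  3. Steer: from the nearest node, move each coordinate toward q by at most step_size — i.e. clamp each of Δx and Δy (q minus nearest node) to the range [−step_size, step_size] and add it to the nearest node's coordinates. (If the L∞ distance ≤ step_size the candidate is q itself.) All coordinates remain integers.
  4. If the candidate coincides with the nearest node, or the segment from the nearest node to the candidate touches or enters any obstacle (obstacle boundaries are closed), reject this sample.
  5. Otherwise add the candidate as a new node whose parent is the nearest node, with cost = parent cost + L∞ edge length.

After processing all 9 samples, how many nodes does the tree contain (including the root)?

1. q=(6,19) nearest=0 d=19 new=(5,4) → add node 1 parent=0 cost=4
2. q=(0,12) nearest=1 d=8 new=(1,8) → add node 2 parent=1 cost=8
3. q=(2,18) nearest=2 d=10 new=(2,12) → add node 3 parent=2 cost=12
4. q=(9,5) nearest=1 d=4 new=(9,5) → add node 4 parent=1 cost=8
5. q=(8,6) nearest=4 d=1 new=(8,6) → add node 5 parent=4 cost=9
6. q=(8,1) nearest=1 d=3 new=(8,1) → add node 6 parent=1 cost=7
7. q=(12,15) nearest=5 d=9 new=(12,10) → add node 7 parent=5 cost=13
8. q=(3,13) nearest=3 d=1 new=(3,13) → add node 8 parent=3 cost=13
9. q=(2,6) nearest=2 d=2 new=(2,6) → add node 9 parent=2 cost=10

Node count: 10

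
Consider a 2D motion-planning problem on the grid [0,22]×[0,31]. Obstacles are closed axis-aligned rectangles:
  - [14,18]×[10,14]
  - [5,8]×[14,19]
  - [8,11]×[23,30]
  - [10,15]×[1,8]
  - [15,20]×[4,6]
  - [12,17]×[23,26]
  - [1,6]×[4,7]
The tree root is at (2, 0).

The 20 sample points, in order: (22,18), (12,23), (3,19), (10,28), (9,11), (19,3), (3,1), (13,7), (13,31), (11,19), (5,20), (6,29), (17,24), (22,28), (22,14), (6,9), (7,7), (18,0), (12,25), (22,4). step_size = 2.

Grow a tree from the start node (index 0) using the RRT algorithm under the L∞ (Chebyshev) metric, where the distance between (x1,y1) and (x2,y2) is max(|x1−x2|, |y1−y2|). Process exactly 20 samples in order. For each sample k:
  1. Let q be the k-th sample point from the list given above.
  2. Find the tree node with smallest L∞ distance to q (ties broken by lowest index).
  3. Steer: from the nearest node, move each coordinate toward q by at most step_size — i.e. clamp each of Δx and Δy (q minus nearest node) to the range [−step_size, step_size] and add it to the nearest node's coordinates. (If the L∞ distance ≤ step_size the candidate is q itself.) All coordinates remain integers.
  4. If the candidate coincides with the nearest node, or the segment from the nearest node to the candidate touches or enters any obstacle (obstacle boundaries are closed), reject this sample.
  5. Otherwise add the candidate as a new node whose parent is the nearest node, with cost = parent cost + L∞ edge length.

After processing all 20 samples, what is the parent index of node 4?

1. q=(22,18) nearest=0 d=20 new=(4,2) → add node 1 parent=0 cost=2
2. q=(12,23) nearest=1 d=21 new=(6,4) → blocked by [1,6]×[4,7], reject
3. q=(3,19) nearest=1 d=17 new=(3,4) → blocked by [1,6]×[4,7], reject
4. q=(10,28) nearest=1 d=26 new=(6,4) → blocked by [1,6]×[4,7], reject
5. q=(9,11) nearest=1 d=9 new=(6,4) → blocked by [1,6]×[4,7], reject
6. q=(19,3) nearest=1 d=15 new=(6,3) → add node 2 parent=1 cost=4
7. q=(3,1) nearest=0 d=1 new=(3,1) → add node 3 parent=0 cost=1
8. q=(13,7) nearest=2 d=7 new=(8,5) → add node 4 parent=2 cost=6
9. q=(13,31) nearest=4 d=26 new=(10,7) → blocked by [10,15]×[1,8], reject
10. q=(11,19) nearest=4 d=14 new=(10,7) → blocked by [10,15]×[1,8], reject
11. q=(5,20) nearest=4 d=15 new=(6,7) → blocked by [1,6]×[4,7], reject
12. q=(6,29) nearest=4 d=24 new=(6,7) → blocked by [1,6]×[4,7], reject
13. q=(17,24) nearest=4 d=19 new=(10,7) → blocked by [10,15]×[1,8], reject
14. q=(22,28) nearest=4 d=23 new=(10,7) → blocked by [10,15]×[1,8], reject
15. q=(22,14) nearest=4 d=14 new=(10,7) → blocked by [10,15]×[1,8], reject
16. q=(6,9) nearest=4 d=4 new=(6,7) → blocked by [1,6]×[4,7], reject
17. q=(7,7) nearest=4 d=2 new=(7,7) → add node 5 parent=4 cost=8
18. q=(18,0) nearest=4 d=10 new=(10,3) → blocked by [10,15]×[1,8], reject
19. q=(12,25) nearest=5 d=18 new=(9,9) → add node 6 parent=5 cost=10
20. q=(22,4) nearest=6 d=13 new=(11,7) → blocked by [10,15]×[1,8], reject

Parent of node 4: 2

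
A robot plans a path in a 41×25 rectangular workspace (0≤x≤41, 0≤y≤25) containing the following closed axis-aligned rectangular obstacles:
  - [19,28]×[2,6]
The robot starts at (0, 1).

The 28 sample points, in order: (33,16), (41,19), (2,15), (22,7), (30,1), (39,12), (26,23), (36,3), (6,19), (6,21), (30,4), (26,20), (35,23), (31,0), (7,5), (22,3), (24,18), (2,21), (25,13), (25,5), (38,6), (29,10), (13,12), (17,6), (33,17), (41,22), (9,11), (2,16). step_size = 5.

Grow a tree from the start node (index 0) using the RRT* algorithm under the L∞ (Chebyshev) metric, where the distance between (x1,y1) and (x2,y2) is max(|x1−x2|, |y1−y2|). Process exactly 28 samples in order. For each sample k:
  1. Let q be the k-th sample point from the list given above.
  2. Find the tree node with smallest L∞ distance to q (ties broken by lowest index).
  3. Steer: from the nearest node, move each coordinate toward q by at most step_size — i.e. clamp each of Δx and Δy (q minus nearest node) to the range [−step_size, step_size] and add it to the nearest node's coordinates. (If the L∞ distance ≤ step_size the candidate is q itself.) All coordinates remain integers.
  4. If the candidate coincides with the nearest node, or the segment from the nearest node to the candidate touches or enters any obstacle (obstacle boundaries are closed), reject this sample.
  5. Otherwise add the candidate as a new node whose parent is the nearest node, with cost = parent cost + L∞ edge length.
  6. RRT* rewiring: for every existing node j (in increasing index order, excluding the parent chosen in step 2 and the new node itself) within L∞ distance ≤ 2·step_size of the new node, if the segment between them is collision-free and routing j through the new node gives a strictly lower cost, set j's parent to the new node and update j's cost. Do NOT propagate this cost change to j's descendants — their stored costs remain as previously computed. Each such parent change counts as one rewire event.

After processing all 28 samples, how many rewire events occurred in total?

1. q=(33,16) nearest=0 d=33 new=(5,6) → add node 1 parent=0 cost=5
2. q=(41,19) nearest=1 d=36 new=(10,11) → add node 2 parent=1 cost=10
3. q=(2,15) nearest=2 d=8 new=(5,15) → add node 3 parent=2 cost=15
4. q=(22,7) nearest=2 d=12 new=(15,7) → add node 4 parent=2 cost=15
5. q=(30,1) nearest=4 d=15 new=(20,2) → blocked by [19,28]×[2,6], reject
6. q=(39,12) nearest=4 d=24 new=(20,12) → add node 5 parent=4 cost=20
7. q=(26,23) nearest=5 d=11 new=(25,17) → add node 6 parent=5 cost=25
8. q=(36,3) nearest=6 d=14 new=(30,12) → add node 7 parent=6 cost=30
9. q=(6,19) nearest=3 d=4 new=(6,19) → add node 8 parent=3 cost=19
10. q=(6,21) nearest=8 d=2 new=(6,21) → add node 9 parent=8 cost=21
11. q=(30,4) nearest=7 d=8 new=(30,7) → add node 10 parent=7 cost=35
12. q=(26,20) nearest=6 d=3 new=(26,20) → add node 11 parent=6 cost=28
13. q=(35,23) nearest=11 d=9 new=(31,23) → add node 12 parent=11 cost=33
14. q=(31,0) nearest=10 d=7 new=(31,2) → add node 13 parent=10 cost=40
15. q=(7,5) nearest=1 d=2 new=(7,5) → add node 14 parent=1 cost=7
16. q=(22,3) nearest=4 d=7 new=(20,3) → blocked by [19,28]×[2,6], reject
17. q=(24,18) nearest=6 d=1 new=(24,18) → add node 15 parent=6 cost=26
18. q=(2,21) nearest=8 d=4 new=(2,21) → add node 16 parent=8 cost=23
19. q=(25,13) nearest=6 d=4 new=(25,13) → add node 17 parent=6 cost=29
20. q=(25,5) nearest=10 d=5 new=(25,5) → blocked by [19,28]×[2,6], reject
21. q=(38,6) nearest=13 d=7 new=(36,6) → add node 18 parent=13 cost=45
22. q=(29,10) nearest=7 d=2 new=(29,10) → add node 19 parent=7 cost=32; rewire 18→19 (39<45)
23. q=(13,12) nearest=2 d=3 new=(13,12) → add node 20 parent=2 cost=13
24. q=(17,6) nearest=4 d=2 new=(17,6) → add node 21 parent=4 cost=17; rewire 17→21 (25<29)
25. q=(33,17) nearest=7 d=5 new=(33,17) → add node 22 parent=7 cost=35
26. q=(41,22) nearest=22 d=8 new=(38,22) → add node 23 parent=22 cost=40
27. q=(9,11) nearest=2 d=1 new=(9,11) → add node 24 parent=2 cost=11; rewire 16→24 (21<23)
28. q=(2,16) nearest=3 d=3 new=(2,16) → add node 25 parent=3 cost=18

Rewire events: 3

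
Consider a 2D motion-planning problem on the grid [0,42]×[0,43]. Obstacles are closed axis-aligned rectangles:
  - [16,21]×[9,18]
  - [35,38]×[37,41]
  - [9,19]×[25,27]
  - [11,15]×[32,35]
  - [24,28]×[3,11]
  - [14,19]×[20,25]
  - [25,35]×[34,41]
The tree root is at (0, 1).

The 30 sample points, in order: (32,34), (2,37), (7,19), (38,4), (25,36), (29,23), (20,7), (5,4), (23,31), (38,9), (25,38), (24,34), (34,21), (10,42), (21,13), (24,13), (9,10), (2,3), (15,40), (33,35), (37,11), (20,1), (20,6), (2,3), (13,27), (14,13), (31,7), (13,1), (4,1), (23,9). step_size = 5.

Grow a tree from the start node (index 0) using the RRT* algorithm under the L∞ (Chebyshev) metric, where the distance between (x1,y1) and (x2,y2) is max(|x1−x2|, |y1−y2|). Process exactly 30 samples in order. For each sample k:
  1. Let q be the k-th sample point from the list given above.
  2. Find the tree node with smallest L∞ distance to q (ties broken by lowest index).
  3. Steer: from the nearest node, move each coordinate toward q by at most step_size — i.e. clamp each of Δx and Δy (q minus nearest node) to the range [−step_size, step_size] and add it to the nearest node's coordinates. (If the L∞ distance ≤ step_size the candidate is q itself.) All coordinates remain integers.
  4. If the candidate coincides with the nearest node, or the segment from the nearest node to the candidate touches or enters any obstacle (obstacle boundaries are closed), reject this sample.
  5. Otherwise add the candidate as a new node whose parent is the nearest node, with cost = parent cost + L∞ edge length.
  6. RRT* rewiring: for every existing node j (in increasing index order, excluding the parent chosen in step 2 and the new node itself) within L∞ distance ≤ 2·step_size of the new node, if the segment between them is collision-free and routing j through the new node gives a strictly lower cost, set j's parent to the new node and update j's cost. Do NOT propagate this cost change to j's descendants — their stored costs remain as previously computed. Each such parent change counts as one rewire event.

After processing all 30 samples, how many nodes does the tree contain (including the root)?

1. q=(32,34) nearest=0 d=33 new=(5,6) → add node 1 parent=0 cost=5
2. q=(2,37) nearest=1 d=31 new=(2,11) → add node 2 parent=1 cost=10
3. q=(7,19) nearest=2 d=8 new=(7,16) → add node 3 parent=2 cost=15
4. q=(38,4) nearest=3 d=31 new=(12,11) → add node 4 parent=3 cost=20
5. q=(25,36) nearest=3 d=20 new=(12,21) → add node 5 parent=3 cost=20
6. q=(29,23) nearest=4 d=17 new=(17,16) → blocked by [16,21]×[9,18], reject
7. q=(20,7) nearest=4 d=8 new=(17,7) → add node 6 parent=4 cost=25
8. q=(5,4) nearest=1 d=2 new=(5,4) → add node 7 parent=1 cost=7; rewire 4→7 (14<20)
9. q=(23,31) nearest=5 d=11 new=(17,26) → blocked by [9,19]×[25,27], reject
10. q=(38,9) nearest=6 d=21 new=(22,9) → add node 8 parent=6 cost=30
11. q=(25,38) nearest=5 d=17 new=(17,26) → blocked by [9,19]×[25,27], reject
12. q=(24,34) nearest=5 d=13 new=(17,26) → blocked by [9,19]×[25,27], reject
13. q=(34,21) nearest=8 d=12 new=(27,14) → blocked by [24,28]×[3,11], reject
14. q=(10,42) nearest=5 d=21 new=(10,26) → blocked by [9,19]×[25,27], reject
15. q=(21,13) nearest=8 d=4 new=(21,13) → blocked by [16,21]×[9,18], reject
16. q=(24,13) nearest=8 d=4 new=(24,13) → add node 9 parent=8 cost=34
17. q=(9,10) nearest=4 d=3 new=(9,10) → add node 10 parent=4 cost=17
18. q=(2,3) nearest=0 d=2 new=(2,3) → add node 11 parent=0 cost=2; rewire 4→11 (12<14); rewire 7→11 (5<7); rewire 10→11 (9<17)
19. q=(15,40) nearest=5 d=19 new=(15,26) → blocked by [9,19]×[25,27], reject
20. q=(33,35) nearest=5 d=21 new=(17,26) → blocked by [9,19]×[25,27], reject
21. q=(37,11) nearest=9 d=13 new=(29,11) → add node 12 parent=9 cost=39
22. q=(20,1) nearest=6 d=6 new=(20,2) → add node 13 parent=6 cost=30
23. q=(20,6) nearest=6 d=3 new=(20,6) → add node 14 parent=6 cost=28
24. q=(2,3) nearest=11 d=0 → coincident, reject
25. q=(13,27) nearest=5 d=6 new=(13,26) → blocked by [9,19]×[25,27], reject
26. q=(14,13) nearest=4 d=2 new=(14,13) → add node 15 parent=4 cost=14
27. q=(31,7) nearest=12 d=4 new=(31,7) → add node 16 parent=12 cost=43
28. q=(13,1) nearest=6 d=6 new=(13,2) → add node 17 parent=6 cost=30
29. q=(4,1) nearest=11 d=2 new=(4,1) → add node 18 parent=11 cost=4; rewire 17→18 (13<30)
30. q=(23,9) nearest=8 d=1 new=(23,9) → add node 19 parent=8 cost=31

Node count: 20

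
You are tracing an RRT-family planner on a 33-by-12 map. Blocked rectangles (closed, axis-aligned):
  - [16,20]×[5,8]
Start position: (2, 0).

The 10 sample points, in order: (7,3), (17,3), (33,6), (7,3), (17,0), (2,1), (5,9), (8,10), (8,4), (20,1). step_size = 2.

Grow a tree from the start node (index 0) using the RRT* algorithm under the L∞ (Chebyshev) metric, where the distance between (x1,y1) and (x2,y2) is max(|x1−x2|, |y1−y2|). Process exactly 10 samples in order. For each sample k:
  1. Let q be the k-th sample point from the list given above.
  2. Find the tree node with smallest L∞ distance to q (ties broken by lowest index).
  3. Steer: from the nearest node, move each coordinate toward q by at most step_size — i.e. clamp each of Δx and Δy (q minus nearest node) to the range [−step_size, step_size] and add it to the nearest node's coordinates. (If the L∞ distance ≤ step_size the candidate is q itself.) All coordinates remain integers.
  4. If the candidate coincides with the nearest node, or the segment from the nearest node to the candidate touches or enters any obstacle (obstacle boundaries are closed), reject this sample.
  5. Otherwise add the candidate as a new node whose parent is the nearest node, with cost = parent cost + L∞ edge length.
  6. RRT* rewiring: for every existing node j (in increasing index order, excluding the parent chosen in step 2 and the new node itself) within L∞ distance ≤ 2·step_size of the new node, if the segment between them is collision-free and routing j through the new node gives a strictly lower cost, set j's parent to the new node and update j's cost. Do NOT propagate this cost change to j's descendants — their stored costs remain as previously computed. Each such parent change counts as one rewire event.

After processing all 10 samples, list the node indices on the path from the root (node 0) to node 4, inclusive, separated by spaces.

Path: 0 1 2 4

1. q=(7,3) nearest=0 d=5 new=(4,2) → add node 1 parent=0 cost=2
2. q=(17,3) nearest=1 d=13 new=(6,3) → add node 2 parent=1 cost=4
3. q=(33,6) nearest=2 d=27 new=(8,5) → add node 3 parent=2 cost=6
4. q=(7,3) nearest=2 d=1 new=(7,3) → add node 4 parent=2 cost=5
5. q=(17,0) nearest=3 d=9 new=(10,3) → add node 5 parent=3 cost=8
6. q=(2,1) nearest=0 d=1 new=(2,1) → add node 6 parent=0 cost=1
7. q=(5,9) nearest=3 d=4 new=(6,7) → add node 7 parent=3 cost=8
8. q=(8,10) nearest=7 d=3 new=(8,9) → add node 8 parent=7 cost=10
9. q=(8,4) nearest=3 d=1 new=(8,4) → add node 9 parent=3 cost=7
10. q=(20,1) nearest=5 d=10 new=(12,1) → add node 10 parent=5 cost=10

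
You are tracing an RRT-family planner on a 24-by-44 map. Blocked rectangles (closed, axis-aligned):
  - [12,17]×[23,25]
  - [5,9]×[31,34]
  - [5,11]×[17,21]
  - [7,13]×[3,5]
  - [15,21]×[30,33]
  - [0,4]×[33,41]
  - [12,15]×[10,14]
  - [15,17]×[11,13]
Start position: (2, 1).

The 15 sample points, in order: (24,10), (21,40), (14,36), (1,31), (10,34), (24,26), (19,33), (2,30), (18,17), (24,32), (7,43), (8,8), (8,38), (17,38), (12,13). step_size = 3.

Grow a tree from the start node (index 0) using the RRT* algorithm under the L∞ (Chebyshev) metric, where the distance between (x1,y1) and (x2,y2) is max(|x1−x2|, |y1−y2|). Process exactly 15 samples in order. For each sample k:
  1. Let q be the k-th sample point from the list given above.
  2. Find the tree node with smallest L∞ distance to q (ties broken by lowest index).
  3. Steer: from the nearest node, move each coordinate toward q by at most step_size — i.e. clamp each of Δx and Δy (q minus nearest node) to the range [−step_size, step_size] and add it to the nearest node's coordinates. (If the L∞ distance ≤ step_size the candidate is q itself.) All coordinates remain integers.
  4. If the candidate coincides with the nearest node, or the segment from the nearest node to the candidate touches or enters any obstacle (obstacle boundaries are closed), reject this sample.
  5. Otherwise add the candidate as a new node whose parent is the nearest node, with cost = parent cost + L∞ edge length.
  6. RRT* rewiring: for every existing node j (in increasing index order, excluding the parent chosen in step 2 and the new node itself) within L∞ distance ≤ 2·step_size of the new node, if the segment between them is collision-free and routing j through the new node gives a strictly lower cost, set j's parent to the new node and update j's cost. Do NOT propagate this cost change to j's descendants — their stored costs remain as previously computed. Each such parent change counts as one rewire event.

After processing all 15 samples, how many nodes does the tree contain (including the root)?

1. q=(24,10) nearest=0 d=22 new=(5,4) → add node 1 parent=0 cost=3
2. q=(21,40) nearest=1 d=36 new=(8,7) → add node 2 parent=1 cost=6
3. q=(14,36) nearest=2 d=29 new=(11,10) → add node 3 parent=2 cost=9
4. q=(1,31) nearest=3 d=21 new=(8,13) → add node 4 parent=3 cost=12
5. q=(10,34) nearest=4 d=21 new=(10,16) → add node 5 parent=4 cost=15
6. q=(24,26) nearest=5 d=14 new=(13,19) → blocked by [5,11]×[17,21], reject
7. q=(19,33) nearest=5 d=17 new=(13,19) → blocked by [5,11]×[17,21], reject
8. q=(2,30) nearest=5 d=14 new=(7,19) → blocked by [5,11]×[17,21], reject
9. q=(18,17) nearest=3 d=7 new=(14,13) → blocked by [12,15]×[10,14], reject
10. q=(24,32) nearest=5 d=16 new=(13,19) → blocked by [5,11]×[17,21], reject
11. q=(7,43) nearest=5 d=27 new=(7,19) → blocked by [5,11]×[17,21], reject
12. q=(8,8) nearest=2 d=1 new=(8,8) → add node 6 parent=2 cost=7
13. q=(8,38) nearest=5 d=22 new=(8,19) → blocked by [5,11]×[17,21], reject
14. q=(17,38) nearest=5 d=22 new=(13,19) → blocked by [5,11]×[17,21], reject
15. q=(12,13) nearest=3 d=3 new=(12,13) → blocked by [12,15]×[10,14], reject

Node count: 7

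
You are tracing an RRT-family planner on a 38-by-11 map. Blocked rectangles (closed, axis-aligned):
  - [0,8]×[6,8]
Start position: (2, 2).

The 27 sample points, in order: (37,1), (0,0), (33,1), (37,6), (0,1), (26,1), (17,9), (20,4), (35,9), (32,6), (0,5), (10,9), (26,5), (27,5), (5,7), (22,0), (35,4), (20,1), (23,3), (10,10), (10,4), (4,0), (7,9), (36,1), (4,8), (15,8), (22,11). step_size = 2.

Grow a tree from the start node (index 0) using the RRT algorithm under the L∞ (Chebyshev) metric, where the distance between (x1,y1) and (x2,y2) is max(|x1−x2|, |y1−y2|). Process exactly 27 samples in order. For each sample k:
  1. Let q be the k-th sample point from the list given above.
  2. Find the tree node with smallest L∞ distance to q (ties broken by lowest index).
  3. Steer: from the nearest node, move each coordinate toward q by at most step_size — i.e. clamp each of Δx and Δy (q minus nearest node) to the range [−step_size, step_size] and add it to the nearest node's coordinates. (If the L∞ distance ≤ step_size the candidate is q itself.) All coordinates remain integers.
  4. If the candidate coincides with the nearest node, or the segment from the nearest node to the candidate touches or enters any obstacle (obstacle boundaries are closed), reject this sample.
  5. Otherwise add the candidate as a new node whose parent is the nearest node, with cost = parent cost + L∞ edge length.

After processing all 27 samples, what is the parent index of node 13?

Parent of node 13: 10

1. q=(37,1) nearest=0 d=35 new=(4,1) → add node 1 parent=0 cost=2
2. q=(0,0) nearest=0 d=2 new=(0,0) → add node 2 parent=0 cost=2
3. q=(33,1) nearest=1 d=29 new=(6,1) → add node 3 parent=1 cost=4
4. q=(37,6) nearest=3 d=31 new=(8,3) → add node 4 parent=3 cost=6
5. q=(0,1) nearest=2 d=1 new=(0,1) → add node 5 parent=2 cost=3
6. q=(26,1) nearest=4 d=18 new=(10,1) → add node 6 parent=4 cost=8
7. q=(17,9) nearest=6 d=8 new=(12,3) → add node 7 parent=6 cost=10
8. q=(20,4) nearest=7 d=8 new=(14,4) → add node 8 parent=7 cost=12
9. q=(35,9) nearest=8 d=21 new=(16,6) → add node 9 parent=8 cost=14
10. q=(32,6) nearest=9 d=16 new=(18,6) → add node 10 parent=9 cost=16
11. q=(0,5) nearest=0 d=3 new=(0,4) → add node 11 parent=0 cost=2
12. q=(10,9) nearest=8 d=5 new=(12,6) → add node 12 parent=8 cost=14
13. q=(26,5) nearest=10 d=8 new=(20,5) → add node 13 parent=10 cost=18
14. q=(27,5) nearest=13 d=7 new=(22,5) → add node 14 parent=13 cost=20
15. q=(5,7) nearest=4 d=4 new=(6,5) → add node 15 parent=4 cost=8
16. q=(22,0) nearest=13 d=5 new=(22,3) → add node 16 parent=13 cost=20
17. q=(35,4) nearest=14 d=13 new=(24,4) → add node 17 parent=14 cost=22
18. q=(20,1) nearest=16 d=2 new=(20,1) → add node 18 parent=16 cost=22
19. q=(23,3) nearest=16 d=1 new=(23,3) → add node 19 parent=16 cost=21
20. q=(10,10) nearest=12 d=4 new=(10,8) → add node 20 parent=12 cost=16
21. q=(10,4) nearest=4 d=2 new=(10,4) → add node 21 parent=4 cost=8
22. q=(4,0) nearest=1 d=1 new=(4,0) → add node 22 parent=1 cost=3
23. q=(7,9) nearest=20 d=3 new=(8,9) → add node 23 parent=20 cost=18
24. q=(36,1) nearest=17 d=12 new=(26,2) → add node 24 parent=17 cost=24
25. q=(4,8) nearest=15 d=3 new=(4,7) → blocked by [0,8]×[6,8], reject
26. q=(15,8) nearest=9 d=2 new=(15,8) → add node 25 parent=9 cost=16
27. q=(22,11) nearest=10 d=5 new=(20,8) → add node 26 parent=10 cost=18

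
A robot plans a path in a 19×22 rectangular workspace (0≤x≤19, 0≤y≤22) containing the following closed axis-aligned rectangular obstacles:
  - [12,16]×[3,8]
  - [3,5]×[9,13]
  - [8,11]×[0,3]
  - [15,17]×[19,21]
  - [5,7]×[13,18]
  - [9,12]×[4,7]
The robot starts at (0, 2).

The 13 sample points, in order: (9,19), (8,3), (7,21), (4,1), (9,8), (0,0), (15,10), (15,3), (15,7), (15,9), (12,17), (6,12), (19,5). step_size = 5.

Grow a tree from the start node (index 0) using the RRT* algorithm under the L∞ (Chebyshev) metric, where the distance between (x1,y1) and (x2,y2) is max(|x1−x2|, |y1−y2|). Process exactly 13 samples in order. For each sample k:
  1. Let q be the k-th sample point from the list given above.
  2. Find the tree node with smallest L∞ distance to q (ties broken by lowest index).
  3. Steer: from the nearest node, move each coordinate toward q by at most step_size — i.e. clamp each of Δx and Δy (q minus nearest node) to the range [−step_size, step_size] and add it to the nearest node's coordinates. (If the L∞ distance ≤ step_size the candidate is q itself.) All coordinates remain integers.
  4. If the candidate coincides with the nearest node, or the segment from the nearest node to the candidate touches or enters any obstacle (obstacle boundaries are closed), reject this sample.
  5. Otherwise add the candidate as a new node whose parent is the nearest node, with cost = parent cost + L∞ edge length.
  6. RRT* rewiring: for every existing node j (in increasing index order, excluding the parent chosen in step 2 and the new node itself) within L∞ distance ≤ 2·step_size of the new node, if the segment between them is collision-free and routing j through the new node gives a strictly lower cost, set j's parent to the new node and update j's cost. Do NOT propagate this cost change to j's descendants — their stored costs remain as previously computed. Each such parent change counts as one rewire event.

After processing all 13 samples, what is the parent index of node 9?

Parent of node 9: 2

1. q=(9,19) nearest=0 d=17 new=(5,7) → add node 1 parent=0 cost=5
2. q=(8,3) nearest=1 d=4 new=(8,3) → blocked by [8,11]×[0,3], reject
3. q=(7,21) nearest=1 d=14 new=(7,12) → add node 2 parent=1 cost=10
4. q=(4,1) nearest=0 d=4 new=(4,1) → add node 3 parent=0 cost=4
5. q=(9,8) nearest=1 d=4 new=(9,8) → add node 4 parent=1 cost=9
6. q=(0,0) nearest=0 d=2 new=(0,0) → add node 5 parent=0 cost=2
7. q=(15,10) nearest=4 d=6 new=(14,10) → add node 6 parent=4 cost=14
8. q=(15,3) nearest=4 d=6 new=(14,3) → blocked by [12,16]×[3,8], reject
9. q=(15,7) nearest=6 d=3 new=(15,7) → blocked by [12,16]×[3,8], reject
10. q=(15,9) nearest=6 d=1 new=(15,9) → add node 7 parent=6 cost=15
11. q=(12,17) nearest=2 d=5 new=(12,17) → add node 8 parent=2 cost=15
12. q=(6,12) nearest=2 d=1 new=(6,12) → add node 9 parent=2 cost=11
13. q=(19,5) nearest=7 d=4 new=(19,5) → blocked by [12,16]×[3,8], reject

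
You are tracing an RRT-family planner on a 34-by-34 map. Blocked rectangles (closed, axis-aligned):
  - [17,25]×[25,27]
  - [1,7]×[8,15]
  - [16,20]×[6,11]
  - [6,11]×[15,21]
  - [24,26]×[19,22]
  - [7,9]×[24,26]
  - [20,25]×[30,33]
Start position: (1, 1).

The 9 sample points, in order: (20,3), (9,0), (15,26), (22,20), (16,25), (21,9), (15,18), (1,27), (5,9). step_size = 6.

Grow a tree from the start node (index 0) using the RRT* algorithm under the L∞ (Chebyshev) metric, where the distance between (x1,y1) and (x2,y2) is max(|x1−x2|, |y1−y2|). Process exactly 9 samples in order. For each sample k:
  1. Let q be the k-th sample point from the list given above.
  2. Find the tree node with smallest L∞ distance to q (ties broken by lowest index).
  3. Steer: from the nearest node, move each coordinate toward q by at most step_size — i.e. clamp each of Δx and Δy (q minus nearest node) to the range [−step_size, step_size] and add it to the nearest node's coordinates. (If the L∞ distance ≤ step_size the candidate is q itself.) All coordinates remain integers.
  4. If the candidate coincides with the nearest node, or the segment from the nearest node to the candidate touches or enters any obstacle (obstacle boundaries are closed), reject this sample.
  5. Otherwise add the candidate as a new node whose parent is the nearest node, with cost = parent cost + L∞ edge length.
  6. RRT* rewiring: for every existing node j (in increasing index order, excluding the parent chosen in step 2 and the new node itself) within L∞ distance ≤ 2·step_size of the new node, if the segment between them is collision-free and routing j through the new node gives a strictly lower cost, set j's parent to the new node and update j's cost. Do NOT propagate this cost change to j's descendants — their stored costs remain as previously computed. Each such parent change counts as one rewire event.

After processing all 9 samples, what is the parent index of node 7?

1. q=(20,3) nearest=0 d=19 new=(7,3) → add node 1 parent=0 cost=6
2. q=(9,0) nearest=1 d=3 new=(9,0) → add node 2 parent=1 cost=9
3. q=(15,26) nearest=1 d=23 new=(13,9) → add node 3 parent=1 cost=12
4. q=(22,20) nearest=3 d=11 new=(19,15) → add node 4 parent=3 cost=18
5. q=(16,25) nearest=4 d=10 new=(16,21) → add node 5 parent=4 cost=24
6. q=(21,9) nearest=4 d=6 new=(21,9) → add node 6 parent=4 cost=24
7. q=(15,18) nearest=5 d=3 new=(15,18) → add node 7 parent=5 cost=27
8. q=(1,27) nearest=7 d=14 new=(9,24) → blocked by [7,9]×[24,26], reject
9. q=(5,9) nearest=1 d=6 new=(5,9) → blocked by [1,7]×[8,15], reject

Parent of node 7: 5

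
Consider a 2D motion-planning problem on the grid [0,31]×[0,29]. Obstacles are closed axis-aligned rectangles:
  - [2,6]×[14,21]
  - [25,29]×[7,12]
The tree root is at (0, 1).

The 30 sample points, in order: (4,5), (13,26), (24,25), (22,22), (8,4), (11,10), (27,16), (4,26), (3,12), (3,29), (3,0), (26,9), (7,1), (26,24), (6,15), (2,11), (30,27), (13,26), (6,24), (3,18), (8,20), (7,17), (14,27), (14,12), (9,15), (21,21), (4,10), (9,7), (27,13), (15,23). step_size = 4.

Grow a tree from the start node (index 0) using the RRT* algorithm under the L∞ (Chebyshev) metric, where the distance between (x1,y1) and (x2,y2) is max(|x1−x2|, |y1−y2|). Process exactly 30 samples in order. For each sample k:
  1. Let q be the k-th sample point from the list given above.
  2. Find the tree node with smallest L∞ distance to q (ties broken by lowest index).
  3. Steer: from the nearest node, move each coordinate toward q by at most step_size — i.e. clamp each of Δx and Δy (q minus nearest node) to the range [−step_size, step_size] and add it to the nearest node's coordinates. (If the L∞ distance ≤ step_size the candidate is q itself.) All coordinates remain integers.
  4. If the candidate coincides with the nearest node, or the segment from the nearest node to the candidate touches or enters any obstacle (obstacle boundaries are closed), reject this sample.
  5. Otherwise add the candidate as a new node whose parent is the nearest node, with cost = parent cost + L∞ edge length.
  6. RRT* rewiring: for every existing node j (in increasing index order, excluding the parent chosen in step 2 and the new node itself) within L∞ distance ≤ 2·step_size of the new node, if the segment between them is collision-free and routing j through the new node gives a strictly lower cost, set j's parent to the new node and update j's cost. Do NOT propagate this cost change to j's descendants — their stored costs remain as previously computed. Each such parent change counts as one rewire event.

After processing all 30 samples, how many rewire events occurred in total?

1. q=(4,5) nearest=0 d=4 new=(4,5) → add node 1 parent=0 cost=4
2. q=(13,26) nearest=1 d=21 new=(8,9) → add node 2 parent=1 cost=8
3. q=(24,25) nearest=2 d=16 new=(12,13) → add node 3 parent=2 cost=12
4. q=(22,22) nearest=3 d=10 new=(16,17) → add node 4 parent=3 cost=16
5. q=(8,4) nearest=1 d=4 new=(8,4) → add node 5 parent=1 cost=8
6. q=(11,10) nearest=2 d=3 new=(11,10) → add node 6 parent=2 cost=11
7. q=(27,16) nearest=4 d=11 new=(20,16) → add node 7 parent=4 cost=20
8. q=(4,26) nearest=4 d=12 new=(12,21) → add node 8 parent=4 cost=20
9. q=(3,12) nearest=2 d=5 new=(4,12) → add node 9 parent=2 cost=12
10. q=(3,29) nearest=8 d=9 new=(8,25) → add node 10 parent=8 cost=24
11. q=(3,0) nearest=0 d=3 new=(3,0) → add node 11 parent=0 cost=3
12. q=(26,9) nearest=7 d=7 new=(24,12) → add node 12 parent=7 cost=24
13. q=(7,1) nearest=5 d=3 new=(7,1) → add node 13 parent=5 cost=11
14. q=(26,24) nearest=7 d=8 new=(24,20) → add node 14 parent=7 cost=24
15. q=(6,15) nearest=9 d=3 new=(6,15) → blocked by [2,6]×[14,21], reject
16. q=(2,11) nearest=9 d=2 new=(2,11) → add node 15 parent=9 cost=14
17. q=(30,27) nearest=14 d=7 new=(28,24) → add node 16 parent=14 cost=28
18. q=(13,26) nearest=8 d=5 new=(13,25) → add node 17 parent=8 cost=24
19. q=(6,24) nearest=10 d=2 new=(6,24) → add node 18 parent=10 cost=26
20. q=(3,18) nearest=9 d=6 new=(3,16) → blocked by [2,6]×[14,21], reject
21. q=(8,20) nearest=8 d=4 new=(8,20) → add node 19 parent=8 cost=24
22. q=(7,17) nearest=19 d=3 new=(7,17) → add node 20 parent=19 cost=27
23. q=(14,27) nearest=17 d=2 new=(14,27) → add node 21 parent=17 cost=26
24. q=(14,12) nearest=3 d=2 new=(14,12) → add node 22 parent=3 cost=14; rewire 19→22 (22<24); rewire 20→22 (21<27)
25. q=(9,15) nearest=20 d=2 new=(9,15) → add node 23 parent=20 cost=23
26. q=(21,21) nearest=14 d=3 new=(21,21) → add node 24 parent=14 cost=27
27. q=(4,10) nearest=9 d=2 new=(4,10) → add node 25 parent=9 cost=14; rewire 23→25 (19<23)
28. q=(9,7) nearest=2 d=2 new=(9,7) → add node 26 parent=2 cost=10; rewire 23→26 (18<19)
29. q=(27,13) nearest=12 d=3 new=(27,13) → add node 27 parent=12 cost=27
30. q=(15,23) nearest=17 d=2 new=(15,23) → add node 28 parent=17 cost=26

Rewire events: 4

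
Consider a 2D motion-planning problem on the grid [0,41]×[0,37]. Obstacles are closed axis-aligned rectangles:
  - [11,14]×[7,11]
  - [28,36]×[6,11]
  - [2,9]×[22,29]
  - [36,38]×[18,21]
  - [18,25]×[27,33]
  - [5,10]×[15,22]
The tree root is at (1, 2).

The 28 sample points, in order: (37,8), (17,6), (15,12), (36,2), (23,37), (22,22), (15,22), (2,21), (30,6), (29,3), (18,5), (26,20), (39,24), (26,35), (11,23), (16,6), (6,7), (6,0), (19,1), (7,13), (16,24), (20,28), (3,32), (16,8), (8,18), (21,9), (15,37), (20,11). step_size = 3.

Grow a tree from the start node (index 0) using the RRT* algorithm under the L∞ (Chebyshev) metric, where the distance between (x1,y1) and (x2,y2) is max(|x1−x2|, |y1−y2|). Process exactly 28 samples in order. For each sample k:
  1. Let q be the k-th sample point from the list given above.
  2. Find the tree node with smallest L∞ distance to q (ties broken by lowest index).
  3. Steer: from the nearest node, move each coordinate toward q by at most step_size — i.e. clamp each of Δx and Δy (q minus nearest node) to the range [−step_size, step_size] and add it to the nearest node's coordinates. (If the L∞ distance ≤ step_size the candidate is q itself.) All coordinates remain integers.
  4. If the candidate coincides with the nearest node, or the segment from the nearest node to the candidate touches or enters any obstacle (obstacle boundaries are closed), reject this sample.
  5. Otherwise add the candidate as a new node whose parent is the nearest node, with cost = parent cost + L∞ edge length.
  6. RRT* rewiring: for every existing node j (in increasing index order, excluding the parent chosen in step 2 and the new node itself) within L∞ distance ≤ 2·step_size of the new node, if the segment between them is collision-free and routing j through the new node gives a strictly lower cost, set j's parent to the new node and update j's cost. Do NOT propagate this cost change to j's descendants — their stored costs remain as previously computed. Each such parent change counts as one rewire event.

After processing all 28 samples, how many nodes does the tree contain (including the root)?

1. q=(37,8) nearest=0 d=36 new=(4,5) → add node 1 parent=0 cost=3
2. q=(17,6) nearest=1 d=13 new=(7,6) → add node 2 parent=1 cost=6
3. q=(15,12) nearest=2 d=8 new=(10,9) → add node 3 parent=2 cost=9
4. q=(36,2) nearest=3 d=26 new=(13,6) → blocked by [11,14]×[7,11], reject
5. q=(23,37) nearest=3 d=28 new=(13,12) → blocked by [11,14]×[7,11], reject
6. q=(22,22) nearest=3 d=13 new=(13,12) → blocked by [11,14]×[7,11], reject
7. q=(15,22) nearest=3 d=13 new=(13,12) → blocked by [11,14]×[7,11], reject
8. q=(2,21) nearest=3 d=12 new=(7,12) → add node 4 parent=3 cost=12
9. q=(30,6) nearest=3 d=20 new=(13,6) → blocked by [11,14]×[7,11], reject
10. q=(29,3) nearest=3 d=19 new=(13,6) → blocked by [11,14]×[7,11], reject
11. q=(18,5) nearest=3 d=8 new=(13,6) → blocked by [11,14]×[7,11], reject
12. q=(26,20) nearest=3 d=16 new=(13,12) → blocked by [11,14]×[7,11], reject
13. q=(39,24) nearest=3 d=29 new=(13,12) → blocked by [11,14]×[7,11], reject
14. q=(26,35) nearest=4 d=23 new=(10,15) → blocked by [5,10]×[15,22], reject
15. q=(11,23) nearest=4 d=11 new=(10,15) → blocked by [5,10]×[15,22], reject
16. q=(16,6) nearest=3 d=6 new=(13,6) → blocked by [11,14]×[7,11], reject
17. q=(6,7) nearest=2 d=1 new=(6,7) → add node 5 parent=2 cost=7
18. q=(6,0) nearest=0 d=5 new=(4,0) → add node 6 parent=0 cost=3
19. q=(19,1) nearest=3 d=9 new=(13,6) → blocked by [11,14]×[7,11], reject
20. q=(7,13) nearest=4 d=1 new=(7,13) → add node 7 parent=4 cost=13
21. q=(16,24) nearest=7 d=11 new=(10,16) → blocked by [5,10]×[15,22], reject
22. q=(20,28) nearest=7 d=15 new=(10,16) → blocked by [5,10]×[15,22], reject
23. q=(3,32) nearest=7 d=19 new=(4,16) → blocked by [5,10]×[15,22], reject
24. q=(16,8) nearest=3 d=6 new=(13,8) → blocked by [11,14]×[7,11], reject
25. q=(8,18) nearest=7 d=5 new=(8,16) → blocked by [5,10]×[15,22], reject
26. q=(21,9) nearest=3 d=11 new=(13,9) → blocked by [11,14]×[7,11], reject
27. q=(15,37) nearest=7 d=24 new=(10,16) → blocked by [5,10]×[15,22], reject
28. q=(20,11) nearest=3 d=10 new=(13,11) → blocked by [11,14]×[7,11], reject

Node count: 8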